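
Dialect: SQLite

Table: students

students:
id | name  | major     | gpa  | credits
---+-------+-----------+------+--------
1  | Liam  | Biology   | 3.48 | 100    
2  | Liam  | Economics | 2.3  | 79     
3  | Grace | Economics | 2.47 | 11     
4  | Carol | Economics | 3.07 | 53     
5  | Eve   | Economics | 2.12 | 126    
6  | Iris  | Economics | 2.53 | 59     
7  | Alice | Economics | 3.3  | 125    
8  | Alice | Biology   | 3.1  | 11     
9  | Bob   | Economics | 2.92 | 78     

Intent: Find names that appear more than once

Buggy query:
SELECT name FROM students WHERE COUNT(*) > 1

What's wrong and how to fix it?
Bug: COUNT(*) is an aggregate and cannot be used in WHERE

Fix: GROUP BY name, then filter groups with HAVING COUNT(*) > 1

Corrected query:
SELECT name FROM students GROUP BY name HAVING COUNT(*) > 1

Result:
name 
-----
Alice
Liam 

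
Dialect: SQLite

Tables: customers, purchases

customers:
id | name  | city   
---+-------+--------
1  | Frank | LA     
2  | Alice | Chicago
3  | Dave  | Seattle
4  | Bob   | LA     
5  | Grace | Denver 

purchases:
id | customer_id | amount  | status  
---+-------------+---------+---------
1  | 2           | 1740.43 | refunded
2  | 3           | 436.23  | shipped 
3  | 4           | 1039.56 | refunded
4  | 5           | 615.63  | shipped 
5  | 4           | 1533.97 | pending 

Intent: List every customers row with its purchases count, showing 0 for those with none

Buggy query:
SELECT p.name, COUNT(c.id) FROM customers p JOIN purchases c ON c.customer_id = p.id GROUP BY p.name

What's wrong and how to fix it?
Bug: INNER JOIN drops customers rows that have no matching purchases rows

Fix: Use LEFT JOIN so parents without children still appear (COUNT(c.id) gives 0)

Corrected query:
SELECT p.name, COUNT(c.id) FROM customers p LEFT JOIN purchases c ON c.customer_id = p.id GROUP BY p.name

Result:
name  | COUNT(c.id)
------+------------
Alice | 1          
Bob   | 2          
Dave  | 1          
Frank | 0          
Grace | 1          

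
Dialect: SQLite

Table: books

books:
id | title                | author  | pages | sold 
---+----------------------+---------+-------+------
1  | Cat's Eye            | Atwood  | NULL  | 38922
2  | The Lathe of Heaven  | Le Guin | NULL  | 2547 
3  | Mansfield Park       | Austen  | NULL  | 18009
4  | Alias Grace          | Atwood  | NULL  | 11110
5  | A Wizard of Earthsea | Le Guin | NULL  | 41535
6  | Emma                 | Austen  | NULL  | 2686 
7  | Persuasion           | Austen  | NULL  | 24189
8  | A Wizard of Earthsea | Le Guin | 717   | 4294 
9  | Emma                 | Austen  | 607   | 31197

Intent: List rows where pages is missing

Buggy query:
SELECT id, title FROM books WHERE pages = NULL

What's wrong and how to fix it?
Bug: Comparing to NULL with '=' never matches; NULL = NULL is unknown, not true

Fix: Replace '= NULL' with 'IS NULL'

Corrected query:
SELECT id, title FROM books WHERE pages IS NULL

Result:
id | title               
---+---------------------
1  | Cat's Eye           
2  | The Lathe of Heaven 
3  | Mansfield Park      
4  | Alias Grace         
5  | A Wizard of Earthsea
6  | Emma                
7  | Persuasion          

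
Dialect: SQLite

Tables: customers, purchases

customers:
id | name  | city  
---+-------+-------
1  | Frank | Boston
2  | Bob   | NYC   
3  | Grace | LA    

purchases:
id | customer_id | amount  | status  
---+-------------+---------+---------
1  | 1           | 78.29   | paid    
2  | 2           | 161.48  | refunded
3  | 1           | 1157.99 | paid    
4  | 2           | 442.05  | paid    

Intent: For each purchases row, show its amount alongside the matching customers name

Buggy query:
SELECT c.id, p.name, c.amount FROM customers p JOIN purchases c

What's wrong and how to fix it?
Bug: Missing join condition: each purchases row is matched to all customers rows instead of just its own

Fix: Add ON c.customer_id = p.id to the JOIN

Corrected query:
SELECT c.id, p.name, c.amount FROM customers p JOIN purchases c ON c.customer_id = p.id

Result:
id | name  | amount 
---+-------+--------
1  | Frank | 78.29  
2  | Bob   | 161.48 
3  | Frank | 1157.99
4  | Bob   | 442.05 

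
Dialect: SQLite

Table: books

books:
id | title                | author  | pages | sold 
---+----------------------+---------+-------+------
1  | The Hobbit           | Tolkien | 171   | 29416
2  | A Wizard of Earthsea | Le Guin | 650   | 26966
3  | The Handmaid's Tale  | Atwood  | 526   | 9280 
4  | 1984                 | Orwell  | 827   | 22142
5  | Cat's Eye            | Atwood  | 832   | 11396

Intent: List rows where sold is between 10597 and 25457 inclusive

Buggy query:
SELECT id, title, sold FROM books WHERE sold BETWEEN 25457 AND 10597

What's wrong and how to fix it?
Bug: BETWEEN expects the lower bound first; with 25457 AND 10597 the range is empty

Fix: Swap the bounds so the smaller value comes first

Corrected query:
SELECT id, title, sold FROM books WHERE sold BETWEEN 10597 AND 25457

Result:
id | title     | sold 
---+-----------+------
4  | 1984      | 22142
5  | Cat's Eye | 11396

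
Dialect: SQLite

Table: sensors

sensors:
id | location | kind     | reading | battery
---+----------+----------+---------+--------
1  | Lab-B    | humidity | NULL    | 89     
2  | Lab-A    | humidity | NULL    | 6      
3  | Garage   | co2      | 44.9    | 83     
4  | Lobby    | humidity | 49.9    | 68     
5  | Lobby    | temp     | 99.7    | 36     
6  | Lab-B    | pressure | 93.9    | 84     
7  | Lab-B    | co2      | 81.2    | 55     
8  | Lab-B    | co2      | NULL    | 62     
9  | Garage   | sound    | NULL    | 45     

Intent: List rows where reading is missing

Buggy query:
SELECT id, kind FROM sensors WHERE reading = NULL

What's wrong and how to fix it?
Bug: Comparing to NULL with '=' never matches; NULL = NULL is unknown, not true

Fix: Replace '= NULL' with 'IS NULL'

Corrected query:
SELECT id, kind FROM sensors WHERE reading IS NULL

Result:
id | kind    
---+---------
1  | humidity
2  | humidity
8  | co2     
9  | sound   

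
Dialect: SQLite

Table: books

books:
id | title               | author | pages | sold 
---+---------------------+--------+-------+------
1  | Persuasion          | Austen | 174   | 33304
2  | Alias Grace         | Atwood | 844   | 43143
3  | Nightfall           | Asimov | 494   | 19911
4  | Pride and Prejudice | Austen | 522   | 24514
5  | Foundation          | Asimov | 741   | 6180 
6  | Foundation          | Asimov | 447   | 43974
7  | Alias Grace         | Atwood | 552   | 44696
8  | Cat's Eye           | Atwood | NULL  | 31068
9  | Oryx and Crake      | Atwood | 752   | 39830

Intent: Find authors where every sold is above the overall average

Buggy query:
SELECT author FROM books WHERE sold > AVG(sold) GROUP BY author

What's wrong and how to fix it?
Bug: WHERE evaluates per row before aggregation, so AVG() is unavailable

Fix: Compute the overall average in a scalar subquery and compare each group's MIN against it in HAVING

Corrected query:
SELECT author FROM books GROUP BY author HAVING MIN(sold) > (SELECT AVG(sold) FROM books)

Result:
(no rows)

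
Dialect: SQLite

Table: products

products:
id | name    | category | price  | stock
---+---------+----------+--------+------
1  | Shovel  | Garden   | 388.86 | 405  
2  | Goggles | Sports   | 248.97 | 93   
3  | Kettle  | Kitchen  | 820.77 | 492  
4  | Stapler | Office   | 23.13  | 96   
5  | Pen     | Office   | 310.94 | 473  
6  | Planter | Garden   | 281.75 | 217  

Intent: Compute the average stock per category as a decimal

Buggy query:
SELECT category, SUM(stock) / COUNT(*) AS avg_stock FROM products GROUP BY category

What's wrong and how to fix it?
Bug: Both operands are integers, so '/' performs integer division and truncates

Fix: Cast one side to REAL so the division keeps the fractional part

Corrected query:
SELECT category, SUM(stock) * 1.0 / COUNT(*) AS avg_stock FROM products GROUP BY category

Result:
category | avg_stock
---------+----------
Garden   | 311      
Kitchen  | 492      
Office   | 284.5    
Sports   | 93       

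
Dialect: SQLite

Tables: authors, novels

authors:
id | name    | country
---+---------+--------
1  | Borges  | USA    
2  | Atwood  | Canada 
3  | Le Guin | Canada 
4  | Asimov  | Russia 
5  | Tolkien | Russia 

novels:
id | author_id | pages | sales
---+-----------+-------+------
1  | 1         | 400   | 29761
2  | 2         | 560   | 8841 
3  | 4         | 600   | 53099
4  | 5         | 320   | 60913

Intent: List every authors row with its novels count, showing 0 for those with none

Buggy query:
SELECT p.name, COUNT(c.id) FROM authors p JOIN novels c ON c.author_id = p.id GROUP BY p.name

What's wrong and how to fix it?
Bug: INNER JOIN drops authors rows that have no matching novels rows

Fix: Switch to LEFT JOIN to retain unmatched parent rows

Corrected query:
SELECT p.name, COUNT(c.id) FROM authors p LEFT JOIN novels c ON c.author_id = p.id GROUP BY p.name

Result:
name    | COUNT(c.id)
--------+------------
Asimov  | 1          
Atwood  | 1          
Borges  | 1          
Le Guin | 0          
Tolkien | 1          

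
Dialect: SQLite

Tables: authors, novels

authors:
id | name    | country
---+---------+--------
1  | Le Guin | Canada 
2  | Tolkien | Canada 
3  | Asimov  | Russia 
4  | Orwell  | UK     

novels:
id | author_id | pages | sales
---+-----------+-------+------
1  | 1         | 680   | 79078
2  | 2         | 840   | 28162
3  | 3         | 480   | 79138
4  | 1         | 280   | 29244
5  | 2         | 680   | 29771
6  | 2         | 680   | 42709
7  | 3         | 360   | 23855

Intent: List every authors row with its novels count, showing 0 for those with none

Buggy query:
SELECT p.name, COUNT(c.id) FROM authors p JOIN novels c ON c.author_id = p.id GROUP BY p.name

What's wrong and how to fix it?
Bug: INNER JOIN drops authors rows that have no matching novels rows

Fix: Switch to LEFT JOIN to retain unmatched parent rows

Corrected query:
SELECT p.name, COUNT(c.id) FROM authors p LEFT JOIN novels c ON c.author_id = p.id GROUP BY p.name

Result:
name    | COUNT(c.id)
--------+------------
Asimov  | 2          
Le Guin | 2          
Orwell  | 0          
Tolkien | 3          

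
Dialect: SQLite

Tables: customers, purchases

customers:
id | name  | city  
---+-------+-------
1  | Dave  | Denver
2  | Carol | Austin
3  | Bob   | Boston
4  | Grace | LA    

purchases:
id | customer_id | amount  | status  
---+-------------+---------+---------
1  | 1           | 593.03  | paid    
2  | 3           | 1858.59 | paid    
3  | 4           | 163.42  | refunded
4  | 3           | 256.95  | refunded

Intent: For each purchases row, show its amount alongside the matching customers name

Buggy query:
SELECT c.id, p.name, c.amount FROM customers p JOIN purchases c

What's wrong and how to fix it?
Bug: JOIN with no ON clause produces a cartesian product; every purchases row pairs with every customers row

Fix: Specify the join condition linking the foreign key to the parent id

Corrected query:
SELECT c.id, p.name, c.amount FROM customers p JOIN purchases c ON c.customer_id = p.id

Result:
id | name  | amount 
---+-------+--------
1  | Dave  | 593.03 
2  | Bob   | 1858.59
3  | Grace | 163.42 
4  | Bob   | 256.95 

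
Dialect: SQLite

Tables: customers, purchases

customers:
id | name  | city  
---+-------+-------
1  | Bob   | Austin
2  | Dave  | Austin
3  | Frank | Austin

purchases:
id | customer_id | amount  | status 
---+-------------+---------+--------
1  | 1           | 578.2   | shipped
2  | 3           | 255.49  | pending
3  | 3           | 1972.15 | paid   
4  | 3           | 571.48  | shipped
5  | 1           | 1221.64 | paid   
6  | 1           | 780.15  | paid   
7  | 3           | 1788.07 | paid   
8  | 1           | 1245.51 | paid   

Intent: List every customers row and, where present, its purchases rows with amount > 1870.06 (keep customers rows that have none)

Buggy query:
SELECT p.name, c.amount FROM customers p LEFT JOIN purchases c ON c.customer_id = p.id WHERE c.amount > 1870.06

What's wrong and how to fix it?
Bug: A WHERE condition on the right-hand table after LEFT JOIN drops unmatched parents

Fix: Move the right-table condition into the ON clause so unmatched parents are kept

Corrected query:
SELECT p.name, c.amount FROM customers p LEFT JOIN purchases c ON c.customer_id = p.id AND c.amount > 1870.06

Result:
name  | amount 
------+--------
Bob   | NULL   
Dave  | NULL   
Frank | 1972.15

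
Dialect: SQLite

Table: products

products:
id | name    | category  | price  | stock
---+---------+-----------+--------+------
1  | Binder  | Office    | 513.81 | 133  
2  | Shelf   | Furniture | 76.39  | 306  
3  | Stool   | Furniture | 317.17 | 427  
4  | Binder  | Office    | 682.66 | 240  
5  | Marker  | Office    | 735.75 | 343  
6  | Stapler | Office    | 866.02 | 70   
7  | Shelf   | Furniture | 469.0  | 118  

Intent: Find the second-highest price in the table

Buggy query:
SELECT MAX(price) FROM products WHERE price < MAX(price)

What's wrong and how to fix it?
Bug: The inner MAX is an aggregate inside WHERE, which is not allowed

Fix: Compute the overall MAX in a subquery, then take MAX of rows below it

Corrected query:
SELECT MAX(price) FROM products WHERE price < (SELECT MAX(price) FROM products)

Result:
MAX(price)
----------
735.75    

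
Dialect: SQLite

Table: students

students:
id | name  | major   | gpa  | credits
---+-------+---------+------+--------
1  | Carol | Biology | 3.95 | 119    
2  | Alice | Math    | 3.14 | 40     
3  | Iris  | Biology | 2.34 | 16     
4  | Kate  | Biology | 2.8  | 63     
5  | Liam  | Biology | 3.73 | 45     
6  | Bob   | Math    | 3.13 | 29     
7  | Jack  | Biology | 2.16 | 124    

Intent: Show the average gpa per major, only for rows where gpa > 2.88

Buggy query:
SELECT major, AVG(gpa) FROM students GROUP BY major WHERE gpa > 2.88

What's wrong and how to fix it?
Bug: Row-level WHERE must come before GROUP BY in the clause order

Fix: Move the WHERE clause before GROUP BY

Corrected query:
SELECT major, AVG(gpa) FROM students WHERE gpa > 2.88 GROUP BY major

Result:
major   | AVG(gpa)
--------+---------
Biology | 3.84    
Math    | 3.135   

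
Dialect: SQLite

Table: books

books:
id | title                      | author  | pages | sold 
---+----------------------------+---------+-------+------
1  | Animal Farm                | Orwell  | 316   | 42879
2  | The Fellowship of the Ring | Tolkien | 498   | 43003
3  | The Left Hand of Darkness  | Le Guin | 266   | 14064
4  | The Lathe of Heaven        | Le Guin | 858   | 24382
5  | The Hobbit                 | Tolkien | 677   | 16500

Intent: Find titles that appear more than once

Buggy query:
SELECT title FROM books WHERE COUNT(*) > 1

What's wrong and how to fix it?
Bug: WHERE can't reference COUNT(*); aggregates are computed after WHERE

Fix: Group first, then use HAVING for the count condition

Corrected query:
SELECT title FROM books GROUP BY title HAVING COUNT(*) > 1

Result:
(no rows)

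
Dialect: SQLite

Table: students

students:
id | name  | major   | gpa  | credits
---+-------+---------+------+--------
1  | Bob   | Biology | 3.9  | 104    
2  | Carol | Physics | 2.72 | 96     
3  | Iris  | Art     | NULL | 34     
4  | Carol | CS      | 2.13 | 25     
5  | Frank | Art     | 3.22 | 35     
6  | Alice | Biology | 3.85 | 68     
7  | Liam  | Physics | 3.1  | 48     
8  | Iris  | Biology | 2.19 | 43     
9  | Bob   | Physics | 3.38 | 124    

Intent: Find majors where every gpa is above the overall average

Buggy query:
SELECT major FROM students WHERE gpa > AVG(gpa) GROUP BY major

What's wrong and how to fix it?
Bug: AVG() is an aggregate; it can't sit directly in WHERE

Fix: Compute the overall average in a scalar subquery and compare each group's MIN against it in HAVING

Corrected query:
SELECT major FROM students GROUP BY major HAVING MIN(gpa) > (SELECT AVG(gpa) FROM students)

Result:
major
-----
Art  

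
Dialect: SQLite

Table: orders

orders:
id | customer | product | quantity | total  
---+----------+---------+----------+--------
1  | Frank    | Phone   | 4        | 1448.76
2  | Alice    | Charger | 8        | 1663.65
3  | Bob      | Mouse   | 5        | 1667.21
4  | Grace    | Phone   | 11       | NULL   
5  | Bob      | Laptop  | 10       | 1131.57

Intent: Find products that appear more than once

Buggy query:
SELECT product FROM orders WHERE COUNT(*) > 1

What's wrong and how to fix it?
Bug: WHERE can't reference COUNT(*); aggregates are computed after WHERE

Fix: Group first, then use HAVING for the count condition

Corrected query:
SELECT product FROM orders GROUP BY product HAVING COUNT(*) > 1

Result:
product
-------
Phone  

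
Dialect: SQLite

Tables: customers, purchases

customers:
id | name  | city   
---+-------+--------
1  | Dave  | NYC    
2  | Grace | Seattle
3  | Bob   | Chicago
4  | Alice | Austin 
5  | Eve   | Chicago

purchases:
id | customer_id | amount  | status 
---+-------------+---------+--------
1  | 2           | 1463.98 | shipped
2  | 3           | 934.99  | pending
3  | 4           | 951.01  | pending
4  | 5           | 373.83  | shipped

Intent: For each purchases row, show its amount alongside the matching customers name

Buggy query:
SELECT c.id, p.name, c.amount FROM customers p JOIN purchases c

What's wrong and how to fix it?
Bug: JOIN with no ON clause produces a cartesian product; every purchases row pairs with every customers row

Fix: Add ON c.customer_id = p.id to the JOIN

Corrected query:
SELECT c.id, p.name, c.amount FROM customers p JOIN purchases c ON c.customer_id = p.id

Result:
id | name  | amount 
---+-------+--------
1  | Grace | 1463.98
2  | Bob   | 934.99 
3  | Alice | 951.01 
4  | Eve   | 373.83 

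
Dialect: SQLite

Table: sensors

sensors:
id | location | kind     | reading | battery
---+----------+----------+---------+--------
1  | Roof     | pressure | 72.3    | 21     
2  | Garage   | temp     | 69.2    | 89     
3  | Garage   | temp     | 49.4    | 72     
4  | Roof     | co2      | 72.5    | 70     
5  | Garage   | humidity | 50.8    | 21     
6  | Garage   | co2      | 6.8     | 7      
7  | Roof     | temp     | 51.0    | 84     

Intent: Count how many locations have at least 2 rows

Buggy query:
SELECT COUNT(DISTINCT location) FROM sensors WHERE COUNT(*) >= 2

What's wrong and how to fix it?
Bug: COUNT(*) cannot appear in WHERE; the per-group count doesn't exist yet

Fix: Use a subquery that GROUPs and filters with HAVING, then count its rows

Corrected query:
SELECT COUNT(*) FROM (SELECT location FROM sensors GROUP BY location HAVING COUNT(*) >= 2)

Result:
COUNT(*)
--------
2       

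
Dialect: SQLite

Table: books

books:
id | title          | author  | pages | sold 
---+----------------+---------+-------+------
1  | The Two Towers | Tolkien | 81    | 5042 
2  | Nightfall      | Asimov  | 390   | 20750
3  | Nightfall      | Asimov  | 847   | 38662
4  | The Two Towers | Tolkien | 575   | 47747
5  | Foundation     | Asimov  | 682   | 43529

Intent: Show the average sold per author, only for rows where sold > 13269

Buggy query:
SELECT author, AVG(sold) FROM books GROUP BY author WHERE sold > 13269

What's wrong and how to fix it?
Bug: Row-level WHERE must come before GROUP BY in the clause order

Fix: Place WHERE between FROM and GROUP BY

Corrected query:
SELECT author, AVG(sold) FROM books WHERE sold > 13269 GROUP BY author

Result:
author  | AVG(sold)   
--------+-------------
Asimov  | 34313.666667
Tolkien | 47747       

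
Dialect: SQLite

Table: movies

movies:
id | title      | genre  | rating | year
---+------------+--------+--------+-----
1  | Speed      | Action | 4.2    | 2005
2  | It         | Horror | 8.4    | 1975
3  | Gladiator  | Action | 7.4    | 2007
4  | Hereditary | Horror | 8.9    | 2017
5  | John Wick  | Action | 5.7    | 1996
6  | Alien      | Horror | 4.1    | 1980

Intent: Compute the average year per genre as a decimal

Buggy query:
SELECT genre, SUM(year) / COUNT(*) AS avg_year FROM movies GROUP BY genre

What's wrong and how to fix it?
Bug: SUM(year) and COUNT(*) are both integers; the division truncates the fractional part

Fix: Cast one side to REAL so the division keeps the fractional part

Corrected query:
SELECT genre, SUM(year) * 1.0 / COUNT(*) AS avg_year FROM movies GROUP BY genre

Result:
genre  | avg_year   
-------+------------
Action | 2002.666667
Horror | 1990.666667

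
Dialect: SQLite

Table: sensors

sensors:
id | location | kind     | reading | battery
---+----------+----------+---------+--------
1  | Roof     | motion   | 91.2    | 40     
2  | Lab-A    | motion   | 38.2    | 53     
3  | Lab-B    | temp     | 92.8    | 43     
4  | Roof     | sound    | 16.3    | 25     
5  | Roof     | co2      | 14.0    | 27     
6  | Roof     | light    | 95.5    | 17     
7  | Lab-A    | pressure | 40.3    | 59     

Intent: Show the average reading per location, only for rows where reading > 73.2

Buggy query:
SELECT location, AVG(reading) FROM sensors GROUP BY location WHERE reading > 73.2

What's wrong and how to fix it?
Bug: Row-level WHERE must come before GROUP BY in the clause order

Fix: Place WHERE between FROM and GROUP BY

Corrected query:
SELECT location, AVG(reading) FROM sensors WHERE reading > 73.2 GROUP BY location

Result:
location | AVG(reading)
---------+-------------
Lab-B    | 92.8        
Roof     | 93.35       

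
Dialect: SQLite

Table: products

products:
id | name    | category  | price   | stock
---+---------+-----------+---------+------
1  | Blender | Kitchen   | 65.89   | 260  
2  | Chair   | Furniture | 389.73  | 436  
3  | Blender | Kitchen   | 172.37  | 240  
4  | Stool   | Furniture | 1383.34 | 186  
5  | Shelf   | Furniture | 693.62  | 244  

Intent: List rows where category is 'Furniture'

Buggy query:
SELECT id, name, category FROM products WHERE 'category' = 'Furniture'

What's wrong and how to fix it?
Bug: Single quotes denote string literals in SQL; the column name is being compared as a constant string

Fix: Reference the column as category without single quotes

Corrected query:
SELECT id, name, category FROM products WHERE category = 'Furniture'

Result:
id | name  | category 
---+-------+----------
2  | Chair | Furniture
4  | Stool | Furniture
5  | Shelf | Furniture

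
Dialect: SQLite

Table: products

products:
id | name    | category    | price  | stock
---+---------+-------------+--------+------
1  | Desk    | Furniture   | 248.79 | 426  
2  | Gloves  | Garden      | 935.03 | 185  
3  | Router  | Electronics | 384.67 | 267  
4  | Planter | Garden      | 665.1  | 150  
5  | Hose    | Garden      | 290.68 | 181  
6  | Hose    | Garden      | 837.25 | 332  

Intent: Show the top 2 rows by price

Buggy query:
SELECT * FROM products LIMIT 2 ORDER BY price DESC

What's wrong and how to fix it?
Bug: LIMIT must come after ORDER BY

Fix: Sort with ORDER BY, then apply LIMIT

Corrected query:
SELECT * FROM products ORDER BY price DESC LIMIT 2

Result:
id | name   | category | price  | stock
---+--------+----------+--------+------
2  | Gloves | Garden   | 935.03 | 185  
6  | Hose   | Garden   | 837.25 | 332  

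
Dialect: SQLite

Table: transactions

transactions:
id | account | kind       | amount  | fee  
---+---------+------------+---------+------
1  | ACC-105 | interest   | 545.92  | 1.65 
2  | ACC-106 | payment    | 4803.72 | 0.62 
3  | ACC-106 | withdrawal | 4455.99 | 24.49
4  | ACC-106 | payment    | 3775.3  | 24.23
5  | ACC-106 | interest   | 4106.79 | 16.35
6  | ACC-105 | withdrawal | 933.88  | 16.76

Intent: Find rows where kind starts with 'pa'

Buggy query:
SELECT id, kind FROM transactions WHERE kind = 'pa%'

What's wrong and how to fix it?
Bug: Wildcards only work with LIKE; '=' treats '%' as a literal character

Fix: Use LIKE for wildcard pattern matching

Corrected query:
SELECT id, kind FROM transactions WHERE kind LIKE 'pa%'

Result:
id | kind   
---+--------
2  | payment
4  | payment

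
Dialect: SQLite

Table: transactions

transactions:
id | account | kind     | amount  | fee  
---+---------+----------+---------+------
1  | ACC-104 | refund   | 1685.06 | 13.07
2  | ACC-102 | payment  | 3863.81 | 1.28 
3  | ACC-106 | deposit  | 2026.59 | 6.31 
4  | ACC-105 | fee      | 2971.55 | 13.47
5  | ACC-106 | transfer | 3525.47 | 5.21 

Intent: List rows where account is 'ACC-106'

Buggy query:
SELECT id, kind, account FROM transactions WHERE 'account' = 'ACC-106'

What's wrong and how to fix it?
Bug: 'account' in single quotes is a string literal, not the column; the comparison is literal-vs-literal and never true

Fix: Remove the quotes around the column name (or use double quotes for an identifier)

Corrected query:
SELECT id, kind, account FROM transactions WHERE account = 'ACC-106'

Result:
id | kind     | account
---+----------+--------
3  | deposit  | ACC-106
5  | transfer | ACC-106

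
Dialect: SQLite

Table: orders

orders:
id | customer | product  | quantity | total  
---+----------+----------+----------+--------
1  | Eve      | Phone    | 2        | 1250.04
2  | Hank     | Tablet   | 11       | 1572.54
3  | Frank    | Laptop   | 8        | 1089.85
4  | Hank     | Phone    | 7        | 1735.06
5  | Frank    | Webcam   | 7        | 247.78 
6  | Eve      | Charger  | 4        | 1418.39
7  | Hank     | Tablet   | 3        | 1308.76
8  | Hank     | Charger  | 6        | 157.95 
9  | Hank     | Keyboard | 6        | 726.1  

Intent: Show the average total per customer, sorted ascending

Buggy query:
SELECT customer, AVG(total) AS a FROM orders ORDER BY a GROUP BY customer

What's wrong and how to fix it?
Bug: GROUP BY must precede ORDER BY

Fix: Reorder: SELECT … FROM … GROUP BY … ORDER BY …

Corrected query:
SELECT customer, AVG(total) AS a FROM orders GROUP BY customer ORDER BY a

Result:
customer | a       
---------+---------
Frank    | 668.815 
Hank     | 1100.082
Eve      | 1334.215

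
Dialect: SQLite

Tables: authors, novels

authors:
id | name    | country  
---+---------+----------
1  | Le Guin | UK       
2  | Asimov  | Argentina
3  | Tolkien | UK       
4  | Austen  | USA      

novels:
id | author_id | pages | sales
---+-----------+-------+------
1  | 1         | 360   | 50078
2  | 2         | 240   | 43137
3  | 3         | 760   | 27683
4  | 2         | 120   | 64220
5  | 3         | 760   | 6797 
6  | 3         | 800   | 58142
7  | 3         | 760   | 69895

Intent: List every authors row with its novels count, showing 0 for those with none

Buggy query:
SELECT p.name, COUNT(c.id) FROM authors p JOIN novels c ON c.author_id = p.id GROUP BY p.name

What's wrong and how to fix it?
Bug: An inner join excludes parents with zero children

Fix: Use LEFT JOIN so parents without children still appear (COUNT(c.id) gives 0)

Corrected query:
SELECT p.name, COUNT(c.id) FROM authors p LEFT JOIN novels c ON c.author_id = p.id GROUP BY p.name

Result:
name    | COUNT(c.id)
--------+------------
Asimov  | 2          
Austen  | 0          
Le Guin | 1          
Tolkien | 4          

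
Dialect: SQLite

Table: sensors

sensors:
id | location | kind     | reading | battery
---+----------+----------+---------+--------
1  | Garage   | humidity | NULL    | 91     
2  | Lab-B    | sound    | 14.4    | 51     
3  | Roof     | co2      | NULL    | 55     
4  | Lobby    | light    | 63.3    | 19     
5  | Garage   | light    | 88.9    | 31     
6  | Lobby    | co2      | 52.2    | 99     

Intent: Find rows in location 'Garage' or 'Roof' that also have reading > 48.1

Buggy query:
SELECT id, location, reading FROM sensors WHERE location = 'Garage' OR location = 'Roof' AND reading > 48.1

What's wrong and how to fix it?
Bug: AND binds tighter than OR, so this parses as location = 'Garage' OR (location = 'Roof' AND reading > 48.1)

Fix: Add parentheses around the OR so the AND applies to both alternatives

Corrected query:
SELECT id, location, reading FROM sensors WHERE (location = 'Garage' OR location = 'Roof') AND reading > 48.1

Result:
id | location | reading
---+----------+--------
5  | Garage   | 88.9   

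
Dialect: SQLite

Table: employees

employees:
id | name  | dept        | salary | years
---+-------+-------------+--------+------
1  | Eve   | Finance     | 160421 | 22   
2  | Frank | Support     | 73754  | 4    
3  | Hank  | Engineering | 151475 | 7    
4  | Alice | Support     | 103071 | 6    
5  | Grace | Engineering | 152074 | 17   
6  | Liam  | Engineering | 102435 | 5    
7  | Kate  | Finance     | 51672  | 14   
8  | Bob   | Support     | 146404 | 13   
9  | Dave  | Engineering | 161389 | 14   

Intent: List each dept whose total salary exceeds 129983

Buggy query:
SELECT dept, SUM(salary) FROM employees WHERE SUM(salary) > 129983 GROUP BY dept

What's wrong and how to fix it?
Bug: Aggregate functions cannot appear in a WHERE clause

Fix: Move the aggregate condition to a HAVING clause

Corrected query:
SELECT dept, SUM(salary) FROM employees GROUP BY dept HAVING SUM(salary) > 129983

Result:
dept        | SUM(salary)
------------+------------
Engineering | 567373     
Finance     | 212093     
Support     | 323229     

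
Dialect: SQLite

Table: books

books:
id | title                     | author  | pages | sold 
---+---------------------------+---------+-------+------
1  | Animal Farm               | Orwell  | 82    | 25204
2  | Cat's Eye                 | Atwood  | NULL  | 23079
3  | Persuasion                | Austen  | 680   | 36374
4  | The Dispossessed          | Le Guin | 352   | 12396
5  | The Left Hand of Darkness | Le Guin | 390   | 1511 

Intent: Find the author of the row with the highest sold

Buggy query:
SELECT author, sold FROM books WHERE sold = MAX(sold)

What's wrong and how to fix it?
Bug: MAX(sold) is an aggregate and cannot be used directly in WHERE

Fix: Use a subquery: WHERE sold = (SELECT MAX(sold) FROM books)

Corrected query:
SELECT author, sold FROM books WHERE sold = (SELECT MAX(sold) FROM books)

Result:
author | sold 
-------+------
Austen | 36374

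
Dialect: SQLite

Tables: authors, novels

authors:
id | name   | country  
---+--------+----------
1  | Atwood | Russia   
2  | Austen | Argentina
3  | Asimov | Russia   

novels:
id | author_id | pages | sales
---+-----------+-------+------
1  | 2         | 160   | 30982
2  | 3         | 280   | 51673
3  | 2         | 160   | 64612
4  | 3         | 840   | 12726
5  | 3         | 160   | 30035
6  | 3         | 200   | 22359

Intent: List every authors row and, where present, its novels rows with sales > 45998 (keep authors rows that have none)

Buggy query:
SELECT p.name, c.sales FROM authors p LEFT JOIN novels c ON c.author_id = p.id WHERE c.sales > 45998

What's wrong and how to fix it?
Bug: Filtering c.sales in WHERE discards the NULL rows produced by LEFT JOIN, turning it into an inner join

Fix: Move the right-table condition into the ON clause so unmatched parents are kept

Corrected query:
SELECT p.name, c.sales FROM authors p LEFT JOIN novels c ON c.author_id = p.id AND c.sales > 45998

Result:
name   | sales
-------+------
Atwood | NULL 
Austen | 64612
Asimov | 51673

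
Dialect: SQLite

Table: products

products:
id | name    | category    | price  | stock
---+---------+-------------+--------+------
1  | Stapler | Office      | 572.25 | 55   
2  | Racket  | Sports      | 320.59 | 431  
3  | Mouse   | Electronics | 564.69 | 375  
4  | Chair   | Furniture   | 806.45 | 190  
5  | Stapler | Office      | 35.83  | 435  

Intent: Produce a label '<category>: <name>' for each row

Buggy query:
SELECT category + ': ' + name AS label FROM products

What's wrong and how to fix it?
Bug: '+' is numeric addition; on text columns SQLite converts them to 0 instead of concatenating

Fix: Replace + with || to concatenate text

Corrected query:
SELECT category || ': ' || name AS label FROM products

Result:
label             
------------------
Office: Stapler   
Sports: Racket    
Electronics: Mouse
Furniture: Chair  
Office: Stapler   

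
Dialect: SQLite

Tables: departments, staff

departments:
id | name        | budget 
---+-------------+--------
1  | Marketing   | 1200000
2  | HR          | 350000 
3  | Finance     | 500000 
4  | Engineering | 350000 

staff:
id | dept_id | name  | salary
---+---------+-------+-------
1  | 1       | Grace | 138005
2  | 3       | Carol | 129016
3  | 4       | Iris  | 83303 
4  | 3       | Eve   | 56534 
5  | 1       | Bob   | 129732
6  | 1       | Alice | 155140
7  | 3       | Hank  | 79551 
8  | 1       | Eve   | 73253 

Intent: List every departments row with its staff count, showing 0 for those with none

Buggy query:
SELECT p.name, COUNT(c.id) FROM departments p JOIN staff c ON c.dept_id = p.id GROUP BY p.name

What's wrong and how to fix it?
Bug: An inner join excludes parents with zero children

Fix: Switch to LEFT JOIN to retain unmatched parent rows

Corrected query:
SELECT p.name, COUNT(c.id) FROM departments p LEFT JOIN staff c ON c.dept_id = p.id GROUP BY p.name

Result:
name        | COUNT(c.id)
------------+------------
Engineering | 1          
Finance     | 3          
HR          | 0          
Marketing   | 4          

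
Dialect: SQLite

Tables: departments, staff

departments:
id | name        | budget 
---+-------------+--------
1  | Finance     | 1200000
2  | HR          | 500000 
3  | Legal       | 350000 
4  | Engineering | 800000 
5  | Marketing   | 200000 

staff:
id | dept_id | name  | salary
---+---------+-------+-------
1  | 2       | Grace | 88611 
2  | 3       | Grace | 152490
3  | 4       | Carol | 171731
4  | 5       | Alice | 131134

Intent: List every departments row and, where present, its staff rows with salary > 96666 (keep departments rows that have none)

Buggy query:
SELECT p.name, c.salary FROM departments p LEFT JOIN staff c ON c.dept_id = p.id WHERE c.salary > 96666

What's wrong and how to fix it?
Bug: Filtering c.salary in WHERE discards the NULL rows produced by LEFT JOIN, turning it into an inner join

Fix: Put 'c.salary > 96666' in the JOIN's ON clause instead of WHERE

Corrected query:
SELECT p.name, c.salary FROM departments p LEFT JOIN staff c ON c.dept_id = p.id AND c.salary > 96666

Result:
name        | salary
------------+-------
Finance     | NULL  
HR          | NULL  
Legal       | 152490
Engineering | 171731
Marketing   | 131134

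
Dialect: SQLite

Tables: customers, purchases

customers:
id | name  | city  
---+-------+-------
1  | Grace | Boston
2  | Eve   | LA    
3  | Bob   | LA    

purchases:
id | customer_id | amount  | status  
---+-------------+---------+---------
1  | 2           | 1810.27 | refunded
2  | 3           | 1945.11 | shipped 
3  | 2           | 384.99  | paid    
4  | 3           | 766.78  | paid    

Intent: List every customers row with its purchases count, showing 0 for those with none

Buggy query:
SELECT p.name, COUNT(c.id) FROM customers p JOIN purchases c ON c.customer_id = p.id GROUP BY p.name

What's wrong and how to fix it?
Bug: INNER JOIN drops customers rows that have no matching purchases rows

Fix: Switch to LEFT JOIN to retain unmatched parent rows

Corrected query:
SELECT p.name, COUNT(c.id) FROM customers p LEFT JOIN purchases c ON c.customer_id = p.id GROUP BY p.name

Result:
name  | COUNT(c.id)
------+------------
Bob   | 2          
Eve   | 2          
Grace | 0          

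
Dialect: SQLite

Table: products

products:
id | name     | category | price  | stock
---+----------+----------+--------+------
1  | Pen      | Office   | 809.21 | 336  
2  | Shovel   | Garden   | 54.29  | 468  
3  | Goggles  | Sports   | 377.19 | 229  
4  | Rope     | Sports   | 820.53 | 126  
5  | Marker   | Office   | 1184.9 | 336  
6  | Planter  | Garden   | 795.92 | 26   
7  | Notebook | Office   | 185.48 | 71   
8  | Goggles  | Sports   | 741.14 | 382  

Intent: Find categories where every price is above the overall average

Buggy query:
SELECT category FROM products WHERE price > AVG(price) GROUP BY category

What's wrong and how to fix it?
Bug: WHERE evaluates per row before aggregation, so AVG() is unavailable

Fix: Use a subquery for AVG and a HAVING MIN(...) filter so the condition holds for every row in the group

Corrected query:
SELECT category FROM products GROUP BY category HAVING MIN(price) > (SELECT AVG(price) FROM products)

Result:
(no rows)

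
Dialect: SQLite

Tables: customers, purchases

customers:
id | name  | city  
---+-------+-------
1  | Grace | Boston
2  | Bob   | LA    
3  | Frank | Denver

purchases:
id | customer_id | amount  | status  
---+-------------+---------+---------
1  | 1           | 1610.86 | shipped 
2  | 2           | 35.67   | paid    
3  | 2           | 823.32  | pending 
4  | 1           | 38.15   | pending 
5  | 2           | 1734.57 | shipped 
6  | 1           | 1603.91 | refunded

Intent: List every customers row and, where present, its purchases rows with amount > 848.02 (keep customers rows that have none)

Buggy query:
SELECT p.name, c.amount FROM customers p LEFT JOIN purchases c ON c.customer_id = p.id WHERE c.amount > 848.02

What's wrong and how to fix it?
Bug: Filtering c.amount in WHERE discards the NULL rows produced by LEFT JOIN, turning it into an inner join

Fix: Move the right-table condition into the ON clause so unmatched parents are kept

Corrected query:
SELECT p.name, c.amount FROM customers p LEFT JOIN purchases c ON c.customer_id = p.id AND c.amount > 848.02

Result:
name  | amount 
------+--------
Grace | 1603.91
Grace | 1610.86
Bob   | 1734.57
Frank | NULL   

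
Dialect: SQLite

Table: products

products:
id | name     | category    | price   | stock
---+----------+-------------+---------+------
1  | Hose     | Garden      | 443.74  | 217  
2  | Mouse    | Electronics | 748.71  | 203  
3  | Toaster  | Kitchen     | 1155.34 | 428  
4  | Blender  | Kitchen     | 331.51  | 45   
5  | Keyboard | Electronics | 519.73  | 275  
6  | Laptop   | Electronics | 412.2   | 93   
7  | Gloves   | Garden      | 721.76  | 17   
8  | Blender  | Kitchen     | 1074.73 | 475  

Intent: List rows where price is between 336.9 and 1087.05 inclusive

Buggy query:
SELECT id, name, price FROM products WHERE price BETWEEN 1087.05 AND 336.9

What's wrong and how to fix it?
Bug: BETWEEN expects the lower bound first; with 1087.05 AND 336.9 the range is empty

Fix: Write BETWEEN 336.9 AND 1087.05

Corrected query:
SELECT id, name, price FROM products WHERE price BETWEEN 336.9 AND 1087.05

Result:
id | name     | price  
---+----------+--------
1  | Hose     | 443.74 
2  | Mouse    | 748.71 
5  | Keyboard | 519.73 
6  | Laptop   | 412.2  
7  | Gloves   | 721.76 
8  | Blender  | 1074.73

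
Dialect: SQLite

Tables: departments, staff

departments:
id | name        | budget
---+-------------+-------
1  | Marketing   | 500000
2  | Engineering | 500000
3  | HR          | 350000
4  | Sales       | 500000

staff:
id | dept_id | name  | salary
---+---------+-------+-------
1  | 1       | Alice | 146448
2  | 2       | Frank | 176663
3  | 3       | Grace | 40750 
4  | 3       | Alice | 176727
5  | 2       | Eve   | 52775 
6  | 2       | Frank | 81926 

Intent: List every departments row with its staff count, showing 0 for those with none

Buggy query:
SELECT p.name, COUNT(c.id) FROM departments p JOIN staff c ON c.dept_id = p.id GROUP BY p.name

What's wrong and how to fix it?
Bug: INNER JOIN drops departments rows that have no matching staff rows

Fix: Use LEFT JOIN so parents without children still appear (COUNT(c.id) gives 0)

Corrected query:
SELECT p.name, COUNT(c.id) FROM departments p LEFT JOIN staff c ON c.dept_id = p.id GROUP BY p.name

Result:
name        | COUNT(c.id)
------------+------------
Engineering | 3          
HR          | 2          
Marketing   | 1          
Sales       | 0          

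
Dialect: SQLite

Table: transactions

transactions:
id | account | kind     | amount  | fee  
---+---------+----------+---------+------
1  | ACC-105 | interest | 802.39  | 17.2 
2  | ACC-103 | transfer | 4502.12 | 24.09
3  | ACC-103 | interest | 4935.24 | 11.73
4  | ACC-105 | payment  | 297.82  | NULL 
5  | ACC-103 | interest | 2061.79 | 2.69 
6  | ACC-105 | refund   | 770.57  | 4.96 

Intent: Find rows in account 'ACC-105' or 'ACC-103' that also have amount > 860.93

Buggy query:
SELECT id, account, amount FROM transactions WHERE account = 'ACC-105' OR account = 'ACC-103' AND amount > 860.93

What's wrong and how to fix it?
Bug: AND binds tighter than OR, so this parses as account = 'ACC-105' OR (account = 'ACC-103' AND amount > 860.93)

Fix: Add parentheses around the OR so the AND applies to both alternatives

Corrected query:
SELECT id, account, amount FROM transactions WHERE (account = 'ACC-105' OR account = 'ACC-103') AND amount > 860.93

Result:
id | account | amount 
---+---------+--------
2  | ACC-103 | 4502.12
3  | ACC-103 | 4935.24
5  | ACC-103 | 2061.79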